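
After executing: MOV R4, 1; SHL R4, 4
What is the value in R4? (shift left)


Register state trace:
  MOV R4, 1  → R4 = 1
  SHL R4, 4  → R4 = 1 << 4 = 1 * 2^4 = 16
Final: R4 = 16

16


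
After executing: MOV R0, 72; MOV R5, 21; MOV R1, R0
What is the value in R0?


Register state trace:
  MOV R0, 72  → R0 = 72
  MOV R5, 21  → R5 = 21
  MOV R1, R0  → R1 = 72
Final: R0 = 72

72


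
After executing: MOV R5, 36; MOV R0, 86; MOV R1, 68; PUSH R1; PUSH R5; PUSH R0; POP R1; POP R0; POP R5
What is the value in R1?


Stack trace (top is rightmost):
  MOV R5, 36  → R5 = 36
  MOV R0, 86  → R0 = 86
  MOV R1, 68  → R1 = 68
  PUSH R1  → stack: [68]
  PUSH R5  → stack: [68, 36]
  PUSH R0  → stack: [68, 36, 86]
  POP R1  → R1 = 86, stack: [68, 36]
  POP R0  → R0 = 36, stack: [68]
  POP R5  → R5 = 68, stack: []
Final: R1 = 86

86


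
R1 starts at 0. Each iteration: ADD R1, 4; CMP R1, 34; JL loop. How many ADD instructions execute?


Loop trace (R1 starts at 0, target 34, step 4):
  ADD #1: R1 = 0 + 4 = 4  → 4 < 34, loop
  ADD #2: R1 = 4 + 4 = 8  → 8 < 34, loop
  ADD #3: R1 = 8 + 4 = 12  → 12 < 34, loop
  ADD #4: R1 = 12 + 4 = 16  → 16 < 34, loop
  ADD #5: R1 = 16 + 4 = 20  → 20 < 34, loop
  ADD #6: R1 = 20 + 4 = 24  → 24 < 34, loop
  ADD #7: R1 = 24 + 4 = 28  → 28 < 34, loop
  ADD #8: R1 = 28 + 4 = 32  → 32 < 34, loop
  ADD #9: R1 = 32 + 4 = 36  → 36 >= 34, exit
Total ADD instructions: 9

9


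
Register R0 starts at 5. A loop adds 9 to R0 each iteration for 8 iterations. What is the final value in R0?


Starting value: R0 = 5
  Iter 1: R0 = 5 + 9 = 14
  Iter 2: R0 = 14 + 9 = 23
  Iter 3: R0 = 23 + 9 = 32
  Iter 4: R0 = 32 + 9 = 41
  Iter 5: R0 = 41 + 9 = 50
  Iter 6: R0 = 50 + 9 = 59
  Iter 7: R0 = 59 + 9 = 68
  Iter 8: R0 = 68 + 9 = 77
Final: R0 = 77

77


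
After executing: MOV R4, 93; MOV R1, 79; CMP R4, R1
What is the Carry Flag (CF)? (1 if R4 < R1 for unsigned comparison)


Register state trace:
  MOV R4, 93  → R4 = 93
  MOV R1, 79  → R1 = 79
  CMP R4, R1  → unsigned 93 - 79: no borrow
  93 >= 79, so CF = 0
CF = 0

0


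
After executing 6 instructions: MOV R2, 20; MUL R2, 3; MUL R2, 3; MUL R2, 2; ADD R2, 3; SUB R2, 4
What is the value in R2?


Register state trace:
  MOV R2, 20  → R2 = 20
  MUL R2, 3  → R2 = 20 * 3 = 60
  MUL R2, 3  → R2 = 60 * 3 = 180
  MUL R2, 2  → R2 = 180 * 2 = 360
  ADD R2, 3  → R2 = 360 + 3 = 363
  SUB R2, 4  → R2 = 363 - 4 = 359
Final: R2 = 359

359


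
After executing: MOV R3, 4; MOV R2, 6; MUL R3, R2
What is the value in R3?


Register state trace:
  MOV R3, 4  → R3 = 4
  MOV R2, 6  → R2 = 6
  MUL R3, R2  → R3 = 4 * 6 = 24
Final: R3 = 24

24


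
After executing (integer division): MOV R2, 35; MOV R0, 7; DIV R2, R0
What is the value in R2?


Register state trace:
  MOV R2, 35  → R2 = 35
  MOV R0, 7  → R0 = 7
  DIV R2, R0  → R2 = 35 // 7 = 5
Final: R2 = 5

5


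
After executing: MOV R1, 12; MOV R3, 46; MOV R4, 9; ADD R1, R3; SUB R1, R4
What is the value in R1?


Register state trace:
  MOV R1, 12  → R1 = 12
  MOV R3, 46  → R3 = 46
  MOV R4, 9  → R4 = 9
  ADD R1, R3  → R1 = 12 + 46 = 58
  SUB R1, R4  → R1 = 58 - 9 = 49
Final: R1 = 49

49


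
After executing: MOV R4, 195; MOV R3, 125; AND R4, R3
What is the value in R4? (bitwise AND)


Register state trace:
  MOV R4, 195  → R4 = 195 (0b11000011)
  MOV R3, 125  → R3 = 125 (0b01111101)
  AND R4, R3  → R4 = 195 AND 125 = 65 (0b01000001)
Final: R4 = 65

65


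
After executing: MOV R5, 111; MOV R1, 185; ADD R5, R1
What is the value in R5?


Register state trace:
  MOV R5, 111  → R5 = 111
  MOV R1, 185  → R1 = 185
  ADD R5, R1  → R5 = 111 + 185 = 296
Final: R5 = 296

296


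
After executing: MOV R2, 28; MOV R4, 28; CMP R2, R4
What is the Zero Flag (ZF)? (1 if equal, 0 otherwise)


Register state trace:
  MOV R2, 28  → R2 = 28
  MOV R4, 28  → R4 = 28
  CMP R2, R4  → computes 28 - 28 = 0
  Result is zero, so values are equal
ZF = 1

1


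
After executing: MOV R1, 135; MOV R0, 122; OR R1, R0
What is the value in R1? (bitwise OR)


Register state trace:
  MOV R1, 135  → R1 = 135 (0b10000111)
  MOV R0, 122  → R0 = 122 (0b01111010)
  OR R1, R0   → R1 = 135 OR 122 = 255 (0b11111111)
Final: R1 = 255

255


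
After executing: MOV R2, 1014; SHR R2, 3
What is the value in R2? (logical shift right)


Register state trace:
  MOV R2, 1014  → R2 = 1014
  SHR R2, 3  → R2 = 1014 >> 3 = 1014 // 2^3 = 126
Final: R2 = 126

126


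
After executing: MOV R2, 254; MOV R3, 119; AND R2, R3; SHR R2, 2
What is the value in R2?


Register state trace:
  MOV R2, 254  → R2 = 254 (0b11111110)
  MOV R3, 119  → R3 = 119 (0b01110111)
  AND R2, R3  → R2 = 254 AND 119 = 118 (0b01110110)
  SHR R2, 2  → R2 = 118 >> 2 = 29
Final: R2 = 29

29


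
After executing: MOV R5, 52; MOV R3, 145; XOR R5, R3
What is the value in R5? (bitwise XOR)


Register state trace:
  MOV R5, 52  → R5 = 52 (0b00110100)
  MOV R3, 145  → R3 = 145 (0b10010001)
  XOR R5, R3  → R5 = 52 XOR 145 = 165 (0b10100101)
Final: R5 = 165

165


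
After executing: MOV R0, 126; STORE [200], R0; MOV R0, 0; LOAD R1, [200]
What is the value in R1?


Register and memory trace:
  MOV R0, 126  → R0 = 126
  STORE [200], R0  → mem[200] = 126
  MOV R0, 0  → R0 = 0
  LOAD R1, [200]  → R1 = mem[200] = 126
Final: R1 = 126

126


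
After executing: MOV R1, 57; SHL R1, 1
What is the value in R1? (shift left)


Register state trace:
  MOV R1, 57  → R1 = 57
  SHL R1, 1  → R1 = 57 << 1 = 57 * 2^1 = 114
Final: R1 = 114

114


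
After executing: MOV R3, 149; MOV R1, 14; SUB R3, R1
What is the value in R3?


Register state trace:
  MOV R3, 149  → R3 = 149
  MOV R1, 14  → R1 = 14
  SUB R3, R1  → R3 = 149 - 14 = 135
Final: R3 = 135

135


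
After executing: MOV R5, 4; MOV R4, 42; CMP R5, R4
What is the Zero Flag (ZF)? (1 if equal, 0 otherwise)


Register state trace:
  MOV R5, 4  → R5 = 4
  MOV R4, 42  → R4 = 42
  CMP R5, R4  → computes 4 - 42 = -38
  Result is nonzero, so values are not equal
ZF = 0

0


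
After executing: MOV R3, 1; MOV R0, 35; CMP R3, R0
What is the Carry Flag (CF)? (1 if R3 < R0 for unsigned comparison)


Register state trace:
  MOV R3, 1  → R3 = 1
  MOV R0, 35  → R0 = 35
  CMP R3, R0  → unsigned 1 - 35: borrow occurs
  1 < 35, so CF = 1
CF = 1

1


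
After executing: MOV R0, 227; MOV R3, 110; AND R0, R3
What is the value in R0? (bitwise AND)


Register state trace:
  MOV R0, 227  → R0 = 227 (0b11100011)
  MOV R3, 110  → R3 = 110 (0b01101110)
  AND R0, R3  → R0 = 227 AND 110 = 98 (0b01100010)
Final: R0 = 98

98


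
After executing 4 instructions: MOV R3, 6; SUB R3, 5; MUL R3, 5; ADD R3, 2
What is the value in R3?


Register state trace:
  MOV R3, 6  → R3 = 6
  SUB R3, 5  → R3 = 6 - 5 = 1
  MUL R3, 5  → R3 = 1 * 5 = 5
  ADD R3, 2  → R3 = 5 + 2 = 7
Final: R3 = 7

7


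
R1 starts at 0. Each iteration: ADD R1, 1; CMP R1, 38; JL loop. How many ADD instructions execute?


Loop trace (R1 starts at 0, target 38, step 1):
  ADD #1: R1 = 0 + 1 = 1  → 1 < 38, loop
  ADD #2: R1 = 1 + 1 = 2  → 2 < 38, loop
  ADD #3: R1 = 2 + 1 = 3  → 3 < 38, loop
  ADD #4: R1 = 3 + 1 = 4  → 4 < 38, loop
  ADD #5: R1 = 4 + 1 = 5  → 5 < 38, loop
  ADD #6: R1 = 5 + 1 = 6  → 6 < 38, loop
  ADD #7: R1 = 6 + 1 = 7  → 7 < 38, loop
  ADD #8: R1 = 7 + 1 = 8  → 8 < 38, loop
  ADD #9: R1 = 8 + 1 = 9  → 9 < 38, loop
  ADD #10: R1 = 9 + 1 = 10  → 10 < 38, loop
  ADD #11: R1 = 10 + 1 = 11  → 11 < 38, loop
  ADD #12: R1 = 11 + 1 = 12  → 12 < 38, loop
  ADD #13: R1 = 12 + 1 = 13  → 13 < 38, loop
  ADD #14: R1 = 13 + 1 = 14  → 14 < 38, loop
  ADD #15: R1 = 14 + 1 = 15  → 15 < 38, loop
  ADD #16: R1 = 15 + 1 = 16  → 16 < 38, loop
  ADD #17: R1 = 16 + 1 = 17  → 17 < 38, loop
  ADD #18: R1 = 17 + 1 = 18  → 18 < 38, loop
  ADD #19: R1 = 18 + 1 = 19  → 19 < 38, loop
  ADD #20: R1 = 19 + 1 = 20  → 20 < 38, loop
  ADD #21: R1 = 20 + 1 = 21  → 21 < 38, loop
  ADD #22: R1 = 21 + 1 = 22  → 22 < 38, loop
  ADD #23: R1 = 22 + 1 = 23  → 23 < 38, loop
  ADD #24: R1 = 23 + 1 = 24  → 24 < 38, loop
  ADD #25: R1 = 24 + 1 = 25  → 25 < 38, loop
  ADD #26: R1 = 25 + 1 = 26  → 26 < 38, loop
  ADD #27: R1 = 26 + 1 = 27  → 27 < 38, loop
  ADD #28: R1 = 27 + 1 = 28  → 28 < 38, loop
  ADD #29: R1 = 28 + 1 = 29  → 29 < 38, loop
  ADD #30: R1 = 29 + 1 = 30  → 30 < 38, loop
  ADD #31: R1 = 30 + 1 = 31  → 31 < 38, loop
  ADD #32: R1 = 31 + 1 = 32  → 32 < 38, loop
  ADD #33: R1 = 32 + 1 = 33  → 33 < 38, loop
  ADD #34: R1 = 33 + 1 = 34  → 34 < 38, loop
  ADD #35: R1 = 34 + 1 = 35  → 35 < 38, loop
  ADD #36: R1 = 35 + 1 = 36  → 36 < 38, loop
  ADD #37: R1 = 36 + 1 = 37  → 37 < 38, loop
  ADD #38: R1 = 37 + 1 = 38  → 38 >= 38, exit
Total ADD instructions: 38

38


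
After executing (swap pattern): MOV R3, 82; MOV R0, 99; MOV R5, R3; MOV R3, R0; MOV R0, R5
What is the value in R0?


Register state trace (swap pattern):
  MOV R3, 82  → R3 = 82
  MOV R0, 99  → R0 = 99
  MOV R5, R3  → R5 = 82  (save R3)
  MOV R3, R0  → R3 = 99  (R3 gets R0's value)
  MOV R0, R5  → R0 = 82  (R0 gets saved value)
Final: R0 = 82

82


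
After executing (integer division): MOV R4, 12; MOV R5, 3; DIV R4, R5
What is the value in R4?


Register state trace:
  MOV R4, 12  → R4 = 12
  MOV R5, 3  → R5 = 3
  DIV R4, R5  → R4 = 12 // 3 = 4
Final: R4 = 4

4


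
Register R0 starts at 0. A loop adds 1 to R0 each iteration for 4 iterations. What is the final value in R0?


Starting value: R0 = 0
  Iter 1: R0 = 0 + 1 = 1
  Iter 2: R0 = 1 + 1 = 2
  Iter 3: R0 = 2 + 1 = 3
  Iter 4: R0 = 3 + 1 = 4
Final: R0 = 4

4


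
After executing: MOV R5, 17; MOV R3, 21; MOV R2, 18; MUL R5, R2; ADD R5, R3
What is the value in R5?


Register state trace:
  MOV R5, 17  → R5 = 17
  MOV R3, 21  → R3 = 21
  MOV R2, 18  → R2 = 18
  MUL R5, R2  → R5 = 17 * 18 = 306
  ADD R5, R3  → R5 = 306 + 21 = 327
Final: R5 = 327

327


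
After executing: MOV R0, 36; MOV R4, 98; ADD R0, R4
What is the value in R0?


Register state trace:
  MOV R0, 36  → R0 = 36
  MOV R4, 98  → R4 = 98
  ADD R0, R4  → R0 = 36 + 98 = 134
Final: R0 = 134

134


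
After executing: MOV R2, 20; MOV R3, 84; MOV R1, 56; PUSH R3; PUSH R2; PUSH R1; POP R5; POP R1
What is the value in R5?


Stack trace (top is rightmost):
  MOV R2, 20  → R2 = 20
  MOV R3, 84  → R3 = 84
  MOV R1, 56  → R1 = 56
  PUSH R3  → stack: [84]
  PUSH R2  → stack: [84, 20]
  PUSH R1  → stack: [84, 20, 56]
  POP R5  → R5 = 56, stack: [84, 20]
  POP R1  → R1 = 20, stack: [84]
Final: R5 = 56

56


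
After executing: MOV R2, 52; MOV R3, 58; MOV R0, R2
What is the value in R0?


Register state trace:
  MOV R2, 52  → R2 = 52
  MOV R3, 58  → R3 = 58
  MOV R0, R2  → R0 = 52
Final: R0 = 52

52


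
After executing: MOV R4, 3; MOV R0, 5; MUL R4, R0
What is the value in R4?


Register state trace:
  MOV R4, 3  → R4 = 3
  MOV R0, 5  → R0 = 5
  MUL R4, R0  → R4 = 3 * 5 = 15
Final: R4 = 15

15


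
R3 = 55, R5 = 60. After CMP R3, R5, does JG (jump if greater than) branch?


Trace:
  R3 = 55, R5 = 60
  CMP R3, R5  → compares 55 vs 60
  JG checks: is 55 greater than 60?
  55 < 60, so condition is false
Branch taken: No

No


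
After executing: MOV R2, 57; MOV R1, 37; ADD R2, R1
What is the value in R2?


Register state trace:
  MOV R2, 57  → R2 = 57
  MOV R1, 37  → R1 = 37
  ADD R2, R1  → R2 = 57 + 37 = 94
Final: R2 = 94

94


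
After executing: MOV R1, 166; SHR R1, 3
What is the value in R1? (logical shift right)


Register state trace:
  MOV R1, 166  → R1 = 166
  SHR R1, 3  → R1 = 166 >> 3 = 166 // 2^3 = 20
Final: R1 = 20

20


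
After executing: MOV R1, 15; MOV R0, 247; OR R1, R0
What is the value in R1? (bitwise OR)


Register state trace:
  MOV R1, 15  → R1 = 15 (0b00001111)
  MOV R0, 247  → R0 = 247 (0b11110111)
  OR R1, R0   → R1 = 15 OR 247 = 255 (0b11111111)
Final: R1 = 255

255


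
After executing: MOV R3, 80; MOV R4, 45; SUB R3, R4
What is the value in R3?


Register state trace:
  MOV R3, 80  → R3 = 80
  MOV R4, 45  → R4 = 45
  SUB R3, R4  → R3 = 80 - 45 = 35
Final: R3 = 35

35


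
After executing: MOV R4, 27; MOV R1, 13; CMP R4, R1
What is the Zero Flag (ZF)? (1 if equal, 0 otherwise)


Register state trace:
  MOV R4, 27  → R4 = 27
  MOV R1, 13  → R1 = 13
  CMP R4, R1  → computes 27 - 13 = 14
  Result is nonzero, so values are not equal
ZF = 0

0


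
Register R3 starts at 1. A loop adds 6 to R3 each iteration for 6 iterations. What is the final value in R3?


Starting value: R3 = 1
  Iter 1: R3 = 1 + 6 = 7
  Iter 2: R3 = 7 + 6 = 13
  Iter 3: R3 = 13 + 6 = 19
  Iter 4: R3 = 19 + 6 = 25
  Iter 5: R3 = 25 + 6 = 31
  Iter 6: R3 = 31 + 6 = 37
Final: R3 = 37

37


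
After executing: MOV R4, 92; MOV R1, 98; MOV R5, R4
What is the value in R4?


Register state trace:
  MOV R4, 92  → R4 = 92
  MOV R1, 98  → R1 = 98
  MOV R5, R4  → R5 = 92
Final: R4 = 92

92


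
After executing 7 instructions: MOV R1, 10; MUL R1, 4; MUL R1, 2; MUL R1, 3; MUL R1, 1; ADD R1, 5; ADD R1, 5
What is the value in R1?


Register state trace:
  MOV R1, 10  → R1 = 10
  MUL R1, 4  → R1 = 10 * 4 = 40
  MUL R1, 2  → R1 = 40 * 2 = 80
  MUL R1, 3  → R1 = 80 * 3 = 240
  MUL R1, 1  → R1 = 240 * 1 = 240
  ADD R1, 5  → R1 = 240 + 5 = 245
  ADD R1, 5  → R1 = 245 + 5 = 250
Final: R1 = 250

250


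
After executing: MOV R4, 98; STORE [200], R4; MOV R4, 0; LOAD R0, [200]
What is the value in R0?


Register and memory trace:
  MOV R4, 98  → R4 = 98
  STORE [200], R4  → mem[200] = 98
  MOV R4, 0  → R4 = 0
  LOAD R0, [200]  → R0 = mem[200] = 98
Final: R0 = 98

98


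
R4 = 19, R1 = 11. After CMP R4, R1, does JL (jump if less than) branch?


Trace:
  R4 = 19, R1 = 11
  CMP R4, R1  → compares 19 vs 11
  JL checks: is 19 less than 11?
  19 > 11, so condition is false
Branch taken: No

No


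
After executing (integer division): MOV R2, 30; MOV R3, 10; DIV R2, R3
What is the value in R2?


Register state trace:
  MOV R2, 30  → R2 = 30
  MOV R3, 10  → R3 = 10
  DIV R2, R3  → R2 = 30 // 10 = 3
Final: R2 = 3

3


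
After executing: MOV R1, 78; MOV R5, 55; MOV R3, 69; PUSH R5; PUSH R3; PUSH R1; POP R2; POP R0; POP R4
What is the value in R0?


Stack trace (top is rightmost):
  MOV R1, 78  → R1 = 78
  MOV R5, 55  → R5 = 55
  MOV R3, 69  → R3 = 69
  PUSH R5  → stack: [55]
  PUSH R3  → stack: [55, 69]
  PUSH R1  → stack: [55, 69, 78]
  POP R2  → R2 = 78, stack: [55, 69]
  POP R0  → R0 = 69, stack: [55]
  POP R4  → R4 = 55, stack: []
Final: R0 = 69

69


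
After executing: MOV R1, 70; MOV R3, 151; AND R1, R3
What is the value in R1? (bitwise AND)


Register state trace:
  MOV R1, 70  → R1 = 70 (0b01000110)
  MOV R3, 151  → R3 = 151 (0b10010111)
  AND R1, R3  → R1 = 70 AND 151 = 6 (0b00000110)
Final: R1 = 6

6


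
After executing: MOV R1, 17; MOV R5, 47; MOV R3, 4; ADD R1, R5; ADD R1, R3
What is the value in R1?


Register state trace:
  MOV R1, 17  → R1 = 17
  MOV R5, 47  → R5 = 47
  MOV R3, 4  → R3 = 4
  ADD R1, R5  → R1 = 17 + 47 = 64
  ADD R1, R3  → R1 = 64 + 4 = 68
Final: R1 = 68

68


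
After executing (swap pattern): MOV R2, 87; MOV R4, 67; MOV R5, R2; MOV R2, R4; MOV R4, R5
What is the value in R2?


Register state trace (swap pattern):
  MOV R2, 87  → R2 = 87
  MOV R4, 67  → R4 = 67
  MOV R5, R2  → R5 = 87  (save R2)
  MOV R2, R4  → R2 = 67  (R2 gets R4's value)
  MOV R4, R5  → R4 = 87  (R4 gets saved value)
Final: R2 = 67

67


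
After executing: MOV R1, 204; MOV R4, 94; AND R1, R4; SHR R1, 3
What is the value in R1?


Register state trace:
  MOV R1, 204  → R1 = 204 (0b11001100)
  MOV R4, 94  → R4 = 94 (0b01011110)
  AND R1, R4  → R1 = 204 AND 94 = 76 (0b01001100)
  SHR R1, 3  → R1 = 76 >> 3 = 9
Final: R1 = 9

9


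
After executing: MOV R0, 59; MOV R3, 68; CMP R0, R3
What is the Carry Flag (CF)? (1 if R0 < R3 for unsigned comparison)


Register state trace:
  MOV R0, 59  → R0 = 59
  MOV R3, 68  → R3 = 68
  CMP R0, R3  → unsigned 59 - 68: borrow occurs
  59 < 68, so CF = 1
CF = 1

1


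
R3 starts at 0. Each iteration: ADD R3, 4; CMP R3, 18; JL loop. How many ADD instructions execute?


Loop trace (R3 starts at 0, target 18, step 4):
  ADD #1: R3 = 0 + 4 = 4  → 4 < 18, loop
  ADD #2: R3 = 4 + 4 = 8  → 8 < 18, loop
  ADD #3: R3 = 8 + 4 = 12  → 12 < 18, loop
  ADD #4: R3 = 12 + 4 = 16  → 16 < 18, loop
  ADD #5: R3 = 16 + 4 = 20  → 20 >= 18, exit
Total ADD instructions: 5

5


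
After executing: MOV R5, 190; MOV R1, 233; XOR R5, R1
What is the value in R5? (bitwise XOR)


Register state trace:
  MOV R5, 190  → R5 = 190 (0b10111110)
  MOV R1, 233  → R1 = 233 (0b11101001)
  XOR R5, R1  → R5 = 190 XOR 233 = 87 (0b01010111)
Final: R5 = 87

87


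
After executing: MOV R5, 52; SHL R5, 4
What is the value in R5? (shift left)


Register state trace:
  MOV R5, 52  → R5 = 52
  SHL R5, 4  → R5 = 52 << 4 = 52 * 2^4 = 832
Final: R5 = 832

832


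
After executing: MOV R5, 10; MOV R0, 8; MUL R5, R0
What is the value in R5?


Register state trace:
  MOV R5, 10  → R5 = 10
  MOV R0, 8  → R0 = 8
  MUL R5, R0  → R5 = 10 * 8 = 80
Final: R5 = 80

80


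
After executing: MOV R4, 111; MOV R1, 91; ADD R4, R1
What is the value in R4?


Register state trace:
  MOV R4, 111  → R4 = 111
  MOV R1, 91  → R1 = 91
  ADD R4, R1  → R4 = 111 + 91 = 202
Final: R4 = 202

202


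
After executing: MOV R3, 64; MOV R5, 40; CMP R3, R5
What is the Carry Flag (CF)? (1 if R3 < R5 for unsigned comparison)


Register state trace:
  MOV R3, 64  → R3 = 64
  MOV R5, 40  → R5 = 40
  CMP R3, R5  → unsigned 64 - 40: no borrow
  64 >= 40, so CF = 0
CF = 0

0


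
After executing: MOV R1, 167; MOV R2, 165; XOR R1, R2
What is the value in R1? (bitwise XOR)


Register state trace:
  MOV R1, 167  → R1 = 167 (0b10100111)
  MOV R2, 165  → R2 = 165 (0b10100101)
  XOR R1, R2  → R1 = 167 XOR 165 = 2 (0b00000010)
Final: R1 = 2

2


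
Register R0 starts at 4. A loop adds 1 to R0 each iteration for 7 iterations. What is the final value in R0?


Starting value: R0 = 4
  Iter 1: R0 = 4 + 1 = 5
  Iter 2: R0 = 5 + 1 = 6
  Iter 3: R0 = 6 + 1 = 7
  Iter 4: R0 = 7 + 1 = 8
  Iter 5: R0 = 8 + 1 = 9
  Iter 6: R0 = 9 + 1 = 10
  Iter 7: R0 = 10 + 1 = 11
Final: R0 = 11

11


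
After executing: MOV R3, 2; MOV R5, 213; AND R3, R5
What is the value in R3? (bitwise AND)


Register state trace:
  MOV R3, 2  → R3 = 2 (0b00000010)
  MOV R5, 213  → R5 = 213 (0b11010101)
  AND R3, R5  → R3 = 2 AND 213 = 0 (0b00000000)
Final: R3 = 0

0


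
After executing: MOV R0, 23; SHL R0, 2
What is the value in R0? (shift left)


Register state trace:
  MOV R0, 23  → R0 = 23
  SHL R0, 2  → R0 = 23 << 2 = 23 * 2^2 = 92
Final: R0 = 92

92


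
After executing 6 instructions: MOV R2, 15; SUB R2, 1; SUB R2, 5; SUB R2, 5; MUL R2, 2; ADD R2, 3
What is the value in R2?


Register state trace:
  MOV R2, 15  → R2 = 15
  SUB R2, 1  → R2 = 15 - 1 = 14
  SUB R2, 5  → R2 = 14 - 5 = 9
  SUB R2, 5  → R2 = 9 - 5 = 4
  MUL R2, 2  → R2 = 4 * 2 = 8
  ADD R2, 3  → R2 = 8 + 3 = 11
Final: R2 = 11

11


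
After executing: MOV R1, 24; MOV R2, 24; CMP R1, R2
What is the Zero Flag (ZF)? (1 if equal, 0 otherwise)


Register state trace:
  MOV R1, 24  → R1 = 24
  MOV R2, 24  → R2 = 24
  CMP R1, R2  → computes 24 - 24 = 0
  Result is zero, so values are equal
ZF = 1

1


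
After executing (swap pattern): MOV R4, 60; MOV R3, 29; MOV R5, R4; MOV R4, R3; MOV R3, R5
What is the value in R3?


Register state trace (swap pattern):
  MOV R4, 60  → R4 = 60
  MOV R3, 29  → R3 = 29
  MOV R5, R4  → R5 = 60  (save R4)
  MOV R4, R3  → R4 = 29  (R4 gets R3's value)
  MOV R3, R5  → R3 = 60  (R3 gets saved value)
Final: R3 = 60

60


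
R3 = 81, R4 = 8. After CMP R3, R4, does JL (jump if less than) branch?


Trace:
  R3 = 81, R4 = 8
  CMP R3, R4  → compares 81 vs 8
  JL checks: is 81 less than 8?
  81 > 8, so condition is false
Branch taken: No

No


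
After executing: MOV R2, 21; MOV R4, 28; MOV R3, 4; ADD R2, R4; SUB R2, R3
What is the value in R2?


Register state trace:
  MOV R2, 21  → R2 = 21
  MOV R4, 28  → R4 = 28
  MOV R3, 4  → R3 = 4
  ADD R2, R4  → R2 = 21 + 28 = 49
  SUB R2, R3  → R2 = 49 - 4 = 45
Final: R2 = 45

45


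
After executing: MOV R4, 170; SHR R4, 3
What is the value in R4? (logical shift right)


Register state trace:
  MOV R4, 170  → R4 = 170
  SHR R4, 3  → R4 = 170 >> 3 = 170 // 2^3 = 21
Final: R4 = 21

21


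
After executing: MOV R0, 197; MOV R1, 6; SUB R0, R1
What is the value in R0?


Register state trace:
  MOV R0, 197  → R0 = 197
  MOV R1, 6  → R1 = 6
  SUB R0, R1  → R0 = 197 - 6 = 191
Final: R0 = 191

191


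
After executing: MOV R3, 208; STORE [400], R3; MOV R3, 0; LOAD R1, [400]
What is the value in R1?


Register and memory trace:
  MOV R3, 208  → R3 = 208
  STORE [400], R3  → mem[400] = 208
  MOV R3, 0  → R3 = 0
  LOAD R1, [400]  → R1 = mem[400] = 208
Final: R1 = 208

208


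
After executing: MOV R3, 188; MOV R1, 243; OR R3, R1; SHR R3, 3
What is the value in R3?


Register state trace:
  MOV R3, 188  → R3 = 188 (0b10111100)
  MOV R1, 243  → R1 = 243 (0b11110011)
  OR R3, R1  → R3 = 188 OR 243 = 255 (0b11111111)
  SHR R3, 3  → R3 = 255 >> 3 = 31
Final: R3 = 31

31


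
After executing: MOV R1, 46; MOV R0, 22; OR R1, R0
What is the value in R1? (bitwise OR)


Register state trace:
  MOV R1, 46  → R1 = 46 (0b00101110)
  MOV R0, 22  → R0 = 22 (0b00010110)
  OR R1, R0   → R1 = 46 OR 22 = 62 (0b00111110)
Final: R1 = 62

62


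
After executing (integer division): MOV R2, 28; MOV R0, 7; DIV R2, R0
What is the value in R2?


Register state trace:
  MOV R2, 28  → R2 = 28
  MOV R0, 7  → R0 = 7
  DIV R2, R0  → R2 = 28 // 7 = 4
Final: R2 = 4

4


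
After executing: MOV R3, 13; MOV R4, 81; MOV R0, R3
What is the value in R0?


Register state trace:
  MOV R3, 13  → R3 = 13
  MOV R4, 81  → R4 = 81
  MOV R0, R3  → R0 = 13
Final: R0 = 13

13


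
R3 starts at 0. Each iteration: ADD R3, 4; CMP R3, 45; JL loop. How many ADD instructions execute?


Loop trace (R3 starts at 0, target 45, step 4):
  ADD #1: R3 = 0 + 4 = 4  → 4 < 45, loop
  ADD #2: R3 = 4 + 4 = 8  → 8 < 45, loop
  ADD #3: R3 = 8 + 4 = 12  → 12 < 45, loop
  ADD #4: R3 = 12 + 4 = 16  → 16 < 45, loop
  ADD #5: R3 = 16 + 4 = 20  → 20 < 45, loop
  ADD #6: R3 = 20 + 4 = 24  → 24 < 45, loop
  ADD #7: R3 = 24 + 4 = 28  → 28 < 45, loop
  ADD #8: R3 = 28 + 4 = 32  → 32 < 45, loop
  ADD #9: R3 = 32 + 4 = 36  → 36 < 45, loop
  ADD #10: R3 = 36 + 4 = 40  → 40 < 45, loop
  ADD #11: R3 = 40 + 4 = 44  → 44 < 45, loop
  ADD #12: R3 = 44 + 4 = 48  → 48 >= 45, exit
Total ADD instructions: 12

12


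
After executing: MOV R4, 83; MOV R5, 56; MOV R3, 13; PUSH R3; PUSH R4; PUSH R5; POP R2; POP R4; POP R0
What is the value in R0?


Stack trace (top is rightmost):
  MOV R4, 83  → R4 = 83
  MOV R5, 56  → R5 = 56
  MOV R3, 13  → R3 = 13
  PUSH R3  → stack: [13]
  PUSH R4  → stack: [13, 83]
  PUSH R5  → stack: [13, 83, 56]
  POP R2  → R2 = 56, stack: [13, 83]
  POP R4  → R4 = 83, stack: [13]
  POP R0  → R0 = 13, stack: []
Final: R0 = 13

13


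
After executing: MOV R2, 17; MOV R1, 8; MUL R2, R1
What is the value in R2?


Register state trace:
  MOV R2, 17  → R2 = 17
  MOV R1, 8  → R1 = 8
  MUL R2, R1  → R2 = 17 * 8 = 136
Final: R2 = 136

136


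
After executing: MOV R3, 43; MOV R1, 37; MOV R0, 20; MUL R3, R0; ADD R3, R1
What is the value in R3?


Register state trace:
  MOV R3, 43  → R3 = 43
  MOV R1, 37  → R1 = 37
  MOV R0, 20  → R0 = 20
  MUL R3, R0  → R3 = 43 * 20 = 860
  ADD R3, R1  → R3 = 860 + 37 = 897
Final: R3 = 897

897


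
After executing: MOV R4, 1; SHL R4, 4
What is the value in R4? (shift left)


Register state trace:
  MOV R4, 1  → R4 = 1
  SHL R4, 4  → R4 = 1 << 4 = 1 * 2^4 = 16
Final: R4 = 16

16


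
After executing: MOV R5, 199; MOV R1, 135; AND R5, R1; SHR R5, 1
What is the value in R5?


Register state trace:
  MOV R5, 199  → R5 = 199 (0b11000111)
  MOV R1, 135  → R1 = 135 (0b10000111)
  AND R5, R1  → R5 = 199 AND 135 = 135 (0b10000111)
  SHR R5, 1  → R5 = 135 >> 1 = 67
Final: R5 = 67

67


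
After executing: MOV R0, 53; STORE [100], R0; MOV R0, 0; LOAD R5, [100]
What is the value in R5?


Register and memory trace:
  MOV R0, 53  → R0 = 53
  STORE [100], R0  → mem[100] = 53
  MOV R0, 0  → R0 = 0
  LOAD R5, [100]  → R5 = mem[100] = 53
Final: R5 = 53

53


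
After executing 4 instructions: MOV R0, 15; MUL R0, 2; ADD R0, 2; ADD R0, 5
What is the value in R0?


Register state trace:
  MOV R0, 15  → R0 = 15
  MUL R0, 2  → R0 = 15 * 2 = 30
  ADD R0, 2  → R0 = 30 + 2 = 32
  ADD R0, 5  → R0 = 32 + 5 = 37
Final: R0 = 37

37


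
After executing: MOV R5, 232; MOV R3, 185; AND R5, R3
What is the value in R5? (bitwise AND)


Register state trace:
  MOV R5, 232  → R5 = 232 (0b11101000)
  MOV R3, 185  → R3 = 185 (0b10111001)
  AND R5, R3  → R5 = 232 AND 185 = 168 (0b10101000)
Final: R5 = 168

168


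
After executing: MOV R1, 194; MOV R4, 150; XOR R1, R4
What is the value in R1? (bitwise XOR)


Register state trace:
  MOV R1, 194  → R1 = 194 (0b11000010)
  MOV R4, 150  → R4 = 150 (0b10010110)
  XOR R1, R4  → R1 = 194 XOR 150 = 84 (0b01010100)
Final: R1 = 84

84


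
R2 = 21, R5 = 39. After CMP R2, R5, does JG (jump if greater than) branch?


Trace:
  R2 = 21, R5 = 39
  CMP R2, R5  → compares 21 vs 39
  JG checks: is 21 greater than 39?
  21 < 39, so condition is false
Branch taken: No

No


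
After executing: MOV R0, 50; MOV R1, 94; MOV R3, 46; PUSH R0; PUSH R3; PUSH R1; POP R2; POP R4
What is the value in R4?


Stack trace (top is rightmost):
  MOV R0, 50  → R0 = 50
  MOV R1, 94  → R1 = 94
  MOV R3, 46  → R3 = 46
  PUSH R0  → stack: [50]
  PUSH R3  → stack: [50, 46]
  PUSH R1  → stack: [50, 46, 94]
  POP R2  → R2 = 94, stack: [50, 46]
  POP R4  → R4 = 46, stack: [50]
Final: R4 = 46

46


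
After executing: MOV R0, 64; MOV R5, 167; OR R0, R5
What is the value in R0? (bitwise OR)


Register state trace:
  MOV R0, 64  → R0 = 64 (0b01000000)
  MOV R5, 167  → R5 = 167 (0b10100111)
  OR R0, R5   → R0 = 64 OR 167 = 231 (0b11100111)
Final: R0 = 231

231


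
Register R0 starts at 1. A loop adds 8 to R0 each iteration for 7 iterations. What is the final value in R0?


Starting value: R0 = 1
  Iter 1: R0 = 1 + 8 = 9
  Iter 2: R0 = 9 + 8 = 17
  Iter 3: R0 = 17 + 8 = 25
  Iter 4: R0 = 25 + 8 = 33
  Iter 5: R0 = 33 + 8 = 41
  Iter 6: R0 = 41 + 8 = 49
  Iter 7: R0 = 49 + 8 = 57
Final: R0 = 57

57


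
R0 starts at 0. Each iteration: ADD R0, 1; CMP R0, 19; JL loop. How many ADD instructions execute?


Loop trace (R0 starts at 0, target 19, step 1):
  ADD #1: R0 = 0 + 1 = 1  → 1 < 19, loop
  ADD #2: R0 = 1 + 1 = 2  → 2 < 19, loop
  ADD #3: R0 = 2 + 1 = 3  → 3 < 19, loop
  ADD #4: R0 = 3 + 1 = 4  → 4 < 19, loop
  ADD #5: R0 = 4 + 1 = 5  → 5 < 19, loop
  ADD #6: R0 = 5 + 1 = 6  → 6 < 19, loop
  ADD #7: R0 = 6 + 1 = 7  → 7 < 19, loop
  ADD #8: R0 = 7 + 1 = 8  → 8 < 19, loop
  ADD #9: R0 = 8 + 1 = 9  → 9 < 19, loop
  ADD #10: R0 = 9 + 1 = 10  → 10 < 19, loop
  ADD #11: R0 = 10 + 1 = 11  → 11 < 19, loop
  ADD #12: R0 = 11 + 1 = 12  → 12 < 19, loop
  ADD #13: R0 = 12 + 1 = 13  → 13 < 19, loop
  ADD #14: R0 = 13 + 1 = 14  → 14 < 19, loop
  ADD #15: R0 = 14 + 1 = 15  → 15 < 19, loop
  ADD #16: R0 = 15 + 1 = 16  → 16 < 19, loop
  ADD #17: R0 = 16 + 1 = 17  → 17 < 19, loop
  ADD #18: R0 = 17 + 1 = 18  → 18 < 19, loop
  ADD #19: R0 = 18 + 1 = 19  → 19 >= 19, exit
Total ADD instructions: 19

19


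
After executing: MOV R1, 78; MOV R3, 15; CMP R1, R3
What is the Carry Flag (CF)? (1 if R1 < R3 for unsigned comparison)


Register state trace:
  MOV R1, 78  → R1 = 78
  MOV R3, 15  → R3 = 15
  CMP R1, R3  → unsigned 78 - 15: no borrow
  78 >= 15, so CF = 0
CF = 0

0


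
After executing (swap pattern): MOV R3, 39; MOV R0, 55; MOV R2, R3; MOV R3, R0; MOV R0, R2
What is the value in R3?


Register state trace (swap pattern):
  MOV R3, 39  → R3 = 39
  MOV R0, 55  → R0 = 55
  MOV R2, R3  → R2 = 39  (save R3)
  MOV R3, R0  → R3 = 55  (R3 gets R0's value)
  MOV R0, R2  → R0 = 39  (R0 gets saved value)
Final: R3 = 55

55


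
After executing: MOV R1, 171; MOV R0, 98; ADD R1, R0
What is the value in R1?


Register state trace:
  MOV R1, 171  → R1 = 171
  MOV R0, 98  → R0 = 98
  ADD R1, R0  → R1 = 171 + 98 = 269
Final: R1 = 269

269


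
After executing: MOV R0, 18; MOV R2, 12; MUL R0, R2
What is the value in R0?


Register state trace:
  MOV R0, 18  → R0 = 18
  MOV R2, 12  → R2 = 12
  MUL R0, R2  → R0 = 18 * 12 = 216
Final: R0 = 216

216


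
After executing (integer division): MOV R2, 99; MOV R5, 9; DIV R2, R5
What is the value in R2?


Register state trace:
  MOV R2, 99  → R2 = 99
  MOV R5, 9  → R5 = 9
  DIV R2, R5  → R2 = 99 // 9 = 11
Final: R2 = 11

11


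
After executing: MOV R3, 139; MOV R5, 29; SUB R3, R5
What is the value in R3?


Register state trace:
  MOV R3, 139  → R3 = 139
  MOV R5, 29  → R5 = 29
  SUB R3, R5  → R3 = 139 - 29 = 110
Final: R3 = 110

110


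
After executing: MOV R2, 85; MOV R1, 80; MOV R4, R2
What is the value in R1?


Register state trace:
  MOV R2, 85  → R2 = 85
  MOV R1, 80  → R1 = 80
  MOV R4, R2  → R4 = 85
Final: R1 = 80

80


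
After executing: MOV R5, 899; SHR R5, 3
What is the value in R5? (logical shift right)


Register state trace:
  MOV R5, 899  → R5 = 899
  SHR R5, 3  → R5 = 899 >> 3 = 899 // 2^3 = 112
Final: R5 = 112

112


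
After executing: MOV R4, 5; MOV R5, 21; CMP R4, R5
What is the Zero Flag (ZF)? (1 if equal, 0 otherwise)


Register state trace:
  MOV R4, 5  → R4 = 5
  MOV R5, 21  → R5 = 21
  CMP R4, R5  → computes 5 - 21 = -16
  Result is nonzero, so values are not equal
ZF = 0

0


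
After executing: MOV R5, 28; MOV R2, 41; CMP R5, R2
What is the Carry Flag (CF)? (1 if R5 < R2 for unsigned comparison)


Register state trace:
  MOV R5, 28  → R5 = 28
  MOV R2, 41  → R2 = 41
  CMP R5, R2  → unsigned 28 - 41: borrow occurs
  28 < 41, so CF = 1
CF = 1

1


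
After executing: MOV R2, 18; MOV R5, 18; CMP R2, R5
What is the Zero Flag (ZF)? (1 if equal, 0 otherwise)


Register state trace:
  MOV R2, 18  → R2 = 18
  MOV R5, 18  → R5 = 18
  CMP R2, R5  → computes 18 - 18 = 0
  Result is zero, so values are equal
ZF = 1

1


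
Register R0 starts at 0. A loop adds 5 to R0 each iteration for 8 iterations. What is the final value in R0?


Starting value: R0 = 0
  Iter 1: R0 = 0 + 5 = 5
  Iter 2: R0 = 5 + 5 = 10
  Iter 3: R0 = 10 + 5 = 15
  Iter 4: R0 = 15 + 5 = 20
  Iter 5: R0 = 20 + 5 = 25
  Iter 6: R0 = 25 + 5 = 30
  Iter 7: R0 = 30 + 5 = 35
  Iter 8: R0 = 35 + 5 = 40
Final: R0 = 40

40


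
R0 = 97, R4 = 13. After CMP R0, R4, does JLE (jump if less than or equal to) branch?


Trace:
  R0 = 97, R4 = 13
  CMP R0, R4  → compares 97 vs 13
  JLE checks: is 97 less than or equal to 13?
  97 > 13, so condition is false
Branch taken: No

No


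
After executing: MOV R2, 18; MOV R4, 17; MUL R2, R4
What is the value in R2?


Register state trace:
  MOV R2, 18  → R2 = 18
  MOV R4, 17  → R4 = 17
  MUL R2, R4  → R2 = 18 * 17 = 306
Final: R2 = 306

306


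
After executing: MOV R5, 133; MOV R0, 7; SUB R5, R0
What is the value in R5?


Register state trace:
  MOV R5, 133  → R5 = 133
  MOV R0, 7  → R0 = 7
  SUB R5, R0  → R5 = 133 - 7 = 126
Final: R5 = 126

126


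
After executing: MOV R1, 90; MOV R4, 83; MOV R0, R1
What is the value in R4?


Register state trace:
  MOV R1, 90  → R1 = 90
  MOV R4, 83  → R4 = 83
  MOV R0, R1  → R0 = 90
Final: R4 = 83

83


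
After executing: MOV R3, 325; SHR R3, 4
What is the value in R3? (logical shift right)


Register state trace:
  MOV R3, 325  → R3 = 325
  SHR R3, 4  → R3 = 325 >> 4 = 325 // 2^4 = 20
Final: R3 = 20

20


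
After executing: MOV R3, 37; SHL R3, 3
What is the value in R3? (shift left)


Register state trace:
  MOV R3, 37  → R3 = 37
  SHL R3, 3  → R3 = 37 << 3 = 37 * 2^3 = 296
Final: R3 = 296

296


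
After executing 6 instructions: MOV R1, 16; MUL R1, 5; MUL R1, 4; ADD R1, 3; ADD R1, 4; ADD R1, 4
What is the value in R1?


Register state trace:
  MOV R1, 16  → R1 = 16
  MUL R1, 5  → R1 = 16 * 5 = 80
  MUL R1, 4  → R1 = 80 * 4 = 320
  ADD R1, 3  → R1 = 320 + 3 = 323
  ADD R1, 4  → R1 = 323 + 4 = 327
  ADD R1, 4  → R1 = 327 + 4 = 331
Final: R1 = 331

331


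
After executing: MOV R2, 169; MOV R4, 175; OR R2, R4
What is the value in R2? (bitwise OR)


Register state trace:
  MOV R2, 169  → R2 = 169 (0b10101001)
  MOV R4, 175  → R4 = 175 (0b10101111)
  OR R2, R4   → R2 = 169 OR 175 = 175 (0b10101111)
Final: R2 = 175

175


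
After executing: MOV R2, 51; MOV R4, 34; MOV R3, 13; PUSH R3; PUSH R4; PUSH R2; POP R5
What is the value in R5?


Stack trace (top is rightmost):
  MOV R2, 51  → R2 = 51
  MOV R4, 34  → R4 = 34
  MOV R3, 13  → R3 = 13
  PUSH R3  → stack: [13]
  PUSH R4  → stack: [13, 34]
  PUSH R2  → stack: [13, 34, 51]
  POP R5  → R5 = 51, stack: [13, 34]
Final: R5 = 51

51


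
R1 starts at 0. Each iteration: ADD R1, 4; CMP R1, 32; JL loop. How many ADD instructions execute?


Loop trace (R1 starts at 0, target 32, step 4):
  ADD #1: R1 = 0 + 4 = 4  → 4 < 32, loop
  ADD #2: R1 = 4 + 4 = 8  → 8 < 32, loop
  ADD #3: R1 = 8 + 4 = 12  → 12 < 32, loop
  ADD #4: R1 = 12 + 4 = 16  → 16 < 32, loop
  ADD #5: R1 = 16 + 4 = 20  → 20 < 32, loop
  ADD #6: R1 = 20 + 4 = 24  → 24 < 32, loop
  ADD #7: R1 = 24 + 4 = 28  → 28 < 32, loop
  ADD #8: R1 = 28 + 4 = 32  → 32 >= 32, exit
Total ADD instructions: 8

8


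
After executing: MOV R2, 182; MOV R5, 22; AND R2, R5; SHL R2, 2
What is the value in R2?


Register state trace:
  MOV R2, 182  → R2 = 182 (0b10110110)
  MOV R5, 22  → R5 = 22 (0b00010110)
  AND R2, R5  → R2 = 182 AND 22 = 22 (0b00010110)
  SHL R2, 2  → R2 = 22 << 2 = 88
Final: R2 = 88

88


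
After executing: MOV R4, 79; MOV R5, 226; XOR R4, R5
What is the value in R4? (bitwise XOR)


Register state trace:
  MOV R4, 79  → R4 = 79 (0b01001111)
  MOV R5, 226  → R5 = 226 (0b11100010)
  XOR R4, R5  → R4 = 79 XOR 226 = 173 (0b10101101)
Final: R4 = 173

173


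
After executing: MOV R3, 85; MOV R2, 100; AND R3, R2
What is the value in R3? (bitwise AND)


Register state trace:
  MOV R3, 85  → R3 = 85 (0b01010101)
  MOV R2, 100  → R2 = 100 (0b01100100)
  AND R3, R2  → R3 = 85 AND 100 = 68 (0b01000100)
Final: R3 = 68

68


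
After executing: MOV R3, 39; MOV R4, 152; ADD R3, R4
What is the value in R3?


Register state trace:
  MOV R3, 39  → R3 = 39
  MOV R4, 152  → R4 = 152
  ADD R3, R4  → R3 = 39 + 152 = 191
Final: R3 = 191

191


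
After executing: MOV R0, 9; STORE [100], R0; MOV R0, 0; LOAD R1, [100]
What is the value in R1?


Register and memory trace:
  MOV R0, 9  → R0 = 9
  STORE [100], R0  → mem[100] = 9
  MOV R0, 0  → R0 = 0
  LOAD R1, [100]  → R1 = mem[100] = 9
Final: R1 = 9

9


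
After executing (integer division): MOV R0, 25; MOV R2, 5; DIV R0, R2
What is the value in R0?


Register state trace:
  MOV R0, 25  → R0 = 25
  MOV R2, 5  → R2 = 5
  DIV R0, R2  → R0 = 25 // 5 = 5
Final: R0 = 5

5


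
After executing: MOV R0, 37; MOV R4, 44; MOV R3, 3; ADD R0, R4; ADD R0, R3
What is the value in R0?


Register state trace:
  MOV R0, 37  → R0 = 37
  MOV R4, 44  → R4 = 44
  MOV R3, 3  → R3 = 3
  ADD R0, R4  → R0 = 37 + 44 = 81
  ADD R0, R3  → R0 = 81 + 3 = 84
Final: R0 = 84

84


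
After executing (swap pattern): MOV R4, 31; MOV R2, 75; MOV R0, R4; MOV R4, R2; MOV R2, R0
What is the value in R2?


Register state trace (swap pattern):
  MOV R4, 31  → R4 = 31
  MOV R2, 75  → R2 = 75
  MOV R0, R4  → R0 = 31  (save R4)
  MOV R4, R2  → R4 = 75  (R4 gets R2's value)
  MOV R2, R0  → R2 = 31  (R2 gets saved value)
Final: R2 = 31

31


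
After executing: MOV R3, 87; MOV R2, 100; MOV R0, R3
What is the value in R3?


Register state trace:
  MOV R3, 87  → R3 = 87
  MOV R2, 100  → R2 = 100
  MOV R0, R3  → R0 = 87
Final: R3 = 87

87


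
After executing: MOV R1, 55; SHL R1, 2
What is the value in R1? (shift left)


Register state trace:
  MOV R1, 55  → R1 = 55
  SHL R1, 2  → R1 = 55 << 2 = 55 * 2^2 = 220
Final: R1 = 220

220


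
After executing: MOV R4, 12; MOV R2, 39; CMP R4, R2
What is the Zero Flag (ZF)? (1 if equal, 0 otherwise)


Register state trace:
  MOV R4, 12  → R4 = 12
  MOV R2, 39  → R2 = 39
  CMP R4, R2  → computes 12 - 39 = -27
  Result is nonzero, so values are not equal
ZF = 0

0


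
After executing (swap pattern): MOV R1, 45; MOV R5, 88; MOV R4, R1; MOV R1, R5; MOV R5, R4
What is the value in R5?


Register state trace (swap pattern):
  MOV R1, 45  → R1 = 45
  MOV R5, 88  → R5 = 88
  MOV R4, R1  → R4 = 45  (save R1)
  MOV R1, R5  → R1 = 88  (R1 gets R5's value)
  MOV R5, R4  → R5 = 45  (R5 gets saved value)
Final: R5 = 45

45


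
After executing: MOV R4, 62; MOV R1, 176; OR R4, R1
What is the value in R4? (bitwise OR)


Register state trace:
  MOV R4, 62  → R4 = 62 (0b00111110)
  MOV R1, 176  → R1 = 176 (0b10110000)
  OR R4, R1   → R4 = 62 OR 176 = 190 (0b10111110)
Final: R4 = 190

190


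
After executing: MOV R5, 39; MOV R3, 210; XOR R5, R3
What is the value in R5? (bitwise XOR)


Register state trace:
  MOV R5, 39  → R5 = 39 (0b00100111)
  MOV R3, 210  → R3 = 210 (0b11010010)
  XOR R5, R3  → R5 = 39 XOR 210 = 245 (0b11110101)
Final: R5 = 245

245


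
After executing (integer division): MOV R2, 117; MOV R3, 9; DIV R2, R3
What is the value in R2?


Register state trace:
  MOV R2, 117  → R2 = 117
  MOV R3, 9  → R3 = 9
  DIV R2, R3  → R2 = 117 // 9 = 13
Final: R2 = 13

13


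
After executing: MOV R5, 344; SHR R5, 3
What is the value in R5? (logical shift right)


Register state trace:
  MOV R5, 344  → R5 = 344
  SHR R5, 3  → R5 = 344 >> 3 = 344 // 2^3 = 43
Final: R5 = 43

43


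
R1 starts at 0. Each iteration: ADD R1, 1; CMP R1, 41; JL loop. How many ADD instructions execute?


Loop trace (R1 starts at 0, target 41, step 1):
  ADD #1: R1 = 0 + 1 = 1  → 1 < 41, loop
  ADD #2: R1 = 1 + 1 = 2  → 2 < 41, loop
  ADD #3: R1 = 2 + 1 = 3  → 3 < 41, loop
  ADD #4: R1 = 3 + 1 = 4  → 4 < 41, loop
  ADD #5: R1 = 4 + 1 = 5  → 5 < 41, loop
  ADD #6: R1 = 5 + 1 = 6  → 6 < 41, loop
  ADD #7: R1 = 6 + 1 = 7  → 7 < 41, loop
  ADD #8: R1 = 7 + 1 = 8  → 8 < 41, loop
  ADD #9: R1 = 8 + 1 = 9  → 9 < 41, loop
  ADD #10: R1 = 9 + 1 = 10  → 10 < 41, loop
  ADD #11: R1 = 10 + 1 = 11  → 11 < 41, loop
  ADD #12: R1 = 11 + 1 = 12  → 12 < 41, loop
  ADD #13: R1 = 12 + 1 = 13  → 13 < 41, loop
  ADD #14: R1 = 13 + 1 = 14  → 14 < 41, loop
  ADD #15: R1 = 14 + 1 = 15  → 15 < 41, loop
  ADD #16: R1 = 15 + 1 = 16  → 16 < 41, loop
  ADD #17: R1 = 16 + 1 = 17  → 17 < 41, loop
  ADD #18: R1 = 17 + 1 = 18  → 18 < 41, loop
  ADD #19: R1 = 18 + 1 = 19  → 19 < 41, loop
  ADD #20: R1 = 19 + 1 = 20  → 20 < 41, loop
  ADD #21: R1 = 20 + 1 = 21  → 21 < 41, loop
  ADD #22: R1 = 21 + 1 = 22  → 22 < 41, loop
  ADD #23: R1 = 22 + 1 = 23  → 23 < 41, loop
  ADD #24: R1 = 23 + 1 = 24  → 24 < 41, loop
  ADD #25: R1 = 24 + 1 = 25  → 25 < 41, loop
  ADD #26: R1 = 25 + 1 = 26  → 26 < 41, loop
  ADD #27: R1 = 26 + 1 = 27  → 27 < 41, loop
  ADD #28: R1 = 27 + 1 = 28  → 28 < 41, loop
  ADD #29: R1 = 28 + 1 = 29  → 29 < 41, loop
  ADD #30: R1 = 29 + 1 = 30  → 30 < 41, loop
  ADD #31: R1 = 30 + 1 = 31  → 31 < 41, loop
  ADD #32: R1 = 31 + 1 = 32  → 32 < 41, loop
  ADD #33: R1 = 32 + 1 = 33  → 33 < 41, loop
  ADD #34: R1 = 33 + 1 = 34  → 34 < 41, loop
  ADD #35: R1 = 34 + 1 = 35  → 35 < 41, loop
  ADD #36: R1 = 35 + 1 = 36  → 36 < 41, loop
  ADD #37: R1 = 36 + 1 = 37  → 37 < 41, loop
  ADD #38: R1 = 37 + 1 = 38  → 38 < 41, loop
  ADD #39: R1 = 38 + 1 = 39  → 39 < 41, loop
  ADD #40: R1 = 39 + 1 = 40  → 40 < 41, loop
  ADD #41: R1 = 40 + 1 = 41  → 41 >= 41, exit
Total ADD instructions: 41

41
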